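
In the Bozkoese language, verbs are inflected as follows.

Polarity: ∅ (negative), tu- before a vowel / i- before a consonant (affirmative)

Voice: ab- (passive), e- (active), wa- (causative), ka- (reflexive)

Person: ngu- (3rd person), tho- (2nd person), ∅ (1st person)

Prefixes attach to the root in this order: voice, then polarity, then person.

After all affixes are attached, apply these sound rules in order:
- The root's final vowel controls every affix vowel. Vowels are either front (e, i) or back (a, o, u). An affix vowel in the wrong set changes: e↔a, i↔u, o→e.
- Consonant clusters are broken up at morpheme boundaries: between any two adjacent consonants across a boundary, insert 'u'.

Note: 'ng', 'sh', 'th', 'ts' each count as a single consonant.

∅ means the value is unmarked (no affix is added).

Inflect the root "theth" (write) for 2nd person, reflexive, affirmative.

theiketheth

Attach voice reflexive ka- → katheth.
Attach polarity affirmative i- (before consonant 'k') → ikatheth.
Attach person 2nd person tho- → thoikatheth.
Apply vowel harmony: thoikatheth → theiketheth.
Epenthesis: no change.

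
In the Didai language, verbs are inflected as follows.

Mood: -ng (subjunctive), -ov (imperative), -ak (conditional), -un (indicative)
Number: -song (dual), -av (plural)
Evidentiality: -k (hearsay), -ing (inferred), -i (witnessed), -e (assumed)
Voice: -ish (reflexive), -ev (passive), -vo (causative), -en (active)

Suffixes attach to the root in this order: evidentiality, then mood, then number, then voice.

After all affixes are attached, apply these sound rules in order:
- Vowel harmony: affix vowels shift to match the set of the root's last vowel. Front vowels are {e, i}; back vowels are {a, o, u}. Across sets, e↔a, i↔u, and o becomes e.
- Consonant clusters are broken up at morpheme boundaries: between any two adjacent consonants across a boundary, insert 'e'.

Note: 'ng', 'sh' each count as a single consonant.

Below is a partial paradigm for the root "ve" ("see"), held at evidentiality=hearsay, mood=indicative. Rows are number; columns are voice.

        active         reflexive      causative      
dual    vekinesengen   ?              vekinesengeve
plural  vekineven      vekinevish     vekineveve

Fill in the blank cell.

Attach evidentiality hearsay -k → vek.
Attach mood indicative -un → vekun.
Attach number dual -song → vekunsong.
Attach voice reflexive -ish → vekunsongish.
Apply vowel harmony: vekunsongish → vekinsengish.
Apply epenthesis: vekinsengish → vekinesengish.

vekinesengish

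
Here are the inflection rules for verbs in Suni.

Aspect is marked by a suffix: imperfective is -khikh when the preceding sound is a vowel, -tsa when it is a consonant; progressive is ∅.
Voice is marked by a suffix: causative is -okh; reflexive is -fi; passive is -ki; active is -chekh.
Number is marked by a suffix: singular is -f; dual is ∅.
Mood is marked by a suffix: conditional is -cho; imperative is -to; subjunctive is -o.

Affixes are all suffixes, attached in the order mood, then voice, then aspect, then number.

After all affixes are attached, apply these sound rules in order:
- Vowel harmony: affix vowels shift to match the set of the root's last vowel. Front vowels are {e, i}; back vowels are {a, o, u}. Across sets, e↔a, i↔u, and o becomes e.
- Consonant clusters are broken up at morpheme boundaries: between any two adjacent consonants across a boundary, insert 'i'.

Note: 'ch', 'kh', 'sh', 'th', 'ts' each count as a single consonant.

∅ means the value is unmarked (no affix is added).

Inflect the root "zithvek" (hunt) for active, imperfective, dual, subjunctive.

Attach mood subjunctive -o → zithveko.
Attach voice active -chekh → zithvekochekh.
Attach aspect imperfective -tsa (after consonant 'kh') → zithvekochekhtsa.
number = dual: zero marking, form stays zithvekochekhtsa.
Apply vowel harmony: zithvekochekhtsa → zithvekechekhtse.
Apply epenthesis: zithvekechekhtse → zithvekechekhitse.

zithvekechekhitse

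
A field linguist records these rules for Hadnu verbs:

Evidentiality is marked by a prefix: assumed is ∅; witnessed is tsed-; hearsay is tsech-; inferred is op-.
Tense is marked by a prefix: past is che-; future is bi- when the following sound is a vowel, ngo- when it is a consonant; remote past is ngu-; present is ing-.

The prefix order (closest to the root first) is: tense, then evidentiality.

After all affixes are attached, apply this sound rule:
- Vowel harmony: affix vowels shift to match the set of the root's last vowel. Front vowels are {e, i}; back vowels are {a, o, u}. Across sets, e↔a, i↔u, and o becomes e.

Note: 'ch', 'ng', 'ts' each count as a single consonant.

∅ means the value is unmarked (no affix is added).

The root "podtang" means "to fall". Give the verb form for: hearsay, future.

tsachngopodtang

Attach tense future ngo- (before consonant 'p') → ngopodtang.
Attach evidentiality hearsay tsech- → tsechngopodtang.
Apply vowel harmony: tsechngopodtang → tsachngopodtang.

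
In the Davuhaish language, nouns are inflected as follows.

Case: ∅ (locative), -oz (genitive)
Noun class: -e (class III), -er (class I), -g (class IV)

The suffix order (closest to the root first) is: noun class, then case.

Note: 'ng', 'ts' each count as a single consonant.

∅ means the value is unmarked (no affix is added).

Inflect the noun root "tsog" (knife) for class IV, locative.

Attach noun class class IV -g → tsogg.
case = locative: zero marking, form stays tsogg.

tsogg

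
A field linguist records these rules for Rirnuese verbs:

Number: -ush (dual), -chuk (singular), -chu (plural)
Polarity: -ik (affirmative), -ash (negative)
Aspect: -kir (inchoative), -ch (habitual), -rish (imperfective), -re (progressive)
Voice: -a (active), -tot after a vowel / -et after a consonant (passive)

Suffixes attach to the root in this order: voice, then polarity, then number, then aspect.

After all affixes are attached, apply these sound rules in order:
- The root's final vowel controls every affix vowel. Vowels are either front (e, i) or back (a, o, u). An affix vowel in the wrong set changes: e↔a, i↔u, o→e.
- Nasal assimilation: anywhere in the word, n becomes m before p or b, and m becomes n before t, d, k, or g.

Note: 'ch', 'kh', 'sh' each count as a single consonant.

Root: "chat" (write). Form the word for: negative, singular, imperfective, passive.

Attach voice passive -et (after consonant 't') → chatet.
Attach polarity negative -ash → chatetash.
Attach number singular -chuk → chatetashchuk.
Attach aspect imperfective -rish → chatetashchukrish.
Apply vowel harmony: chatetashchukrish → chatatashchukrush.
Nasal assimilation: no change.

chatatashchukrush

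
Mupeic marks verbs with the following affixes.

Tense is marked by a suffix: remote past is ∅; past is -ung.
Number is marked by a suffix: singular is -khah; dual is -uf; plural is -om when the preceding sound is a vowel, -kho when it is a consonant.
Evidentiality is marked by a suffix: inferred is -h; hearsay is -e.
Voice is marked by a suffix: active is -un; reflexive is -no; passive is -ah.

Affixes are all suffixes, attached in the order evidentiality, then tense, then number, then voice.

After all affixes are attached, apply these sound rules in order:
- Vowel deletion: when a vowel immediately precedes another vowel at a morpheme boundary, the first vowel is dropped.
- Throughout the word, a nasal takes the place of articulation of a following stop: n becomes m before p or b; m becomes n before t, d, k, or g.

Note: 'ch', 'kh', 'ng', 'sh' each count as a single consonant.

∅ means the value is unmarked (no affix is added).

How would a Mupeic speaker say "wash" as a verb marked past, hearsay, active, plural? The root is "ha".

Attach evidentiality hearsay -e → hae.
Attach tense past -ung → haeung.
Attach number plural -kho (after consonant 'ng') → haeungkho.
Attach voice active -un → haeungkhoun.
Apply vowel deletion: haeungkhoun → hungkhun.
Nasal assimilation: no change.

hungkhun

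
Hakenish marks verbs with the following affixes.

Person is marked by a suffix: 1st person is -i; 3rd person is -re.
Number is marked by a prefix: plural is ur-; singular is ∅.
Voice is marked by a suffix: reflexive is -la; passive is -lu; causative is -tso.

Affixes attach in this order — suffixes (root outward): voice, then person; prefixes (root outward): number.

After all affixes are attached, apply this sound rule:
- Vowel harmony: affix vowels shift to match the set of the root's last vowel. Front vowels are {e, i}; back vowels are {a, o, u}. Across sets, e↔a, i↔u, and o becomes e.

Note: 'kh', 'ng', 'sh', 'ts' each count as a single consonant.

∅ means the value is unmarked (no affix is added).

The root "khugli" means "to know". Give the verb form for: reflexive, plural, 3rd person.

irkhuglilere

Attach number plural ur- → urkhugli.
Attach voice reflexive -la → urkhuglila.
Attach person 3rd person -re → urkhuglilare.
Apply vowel harmony: urkhuglilare → irkhuglilere.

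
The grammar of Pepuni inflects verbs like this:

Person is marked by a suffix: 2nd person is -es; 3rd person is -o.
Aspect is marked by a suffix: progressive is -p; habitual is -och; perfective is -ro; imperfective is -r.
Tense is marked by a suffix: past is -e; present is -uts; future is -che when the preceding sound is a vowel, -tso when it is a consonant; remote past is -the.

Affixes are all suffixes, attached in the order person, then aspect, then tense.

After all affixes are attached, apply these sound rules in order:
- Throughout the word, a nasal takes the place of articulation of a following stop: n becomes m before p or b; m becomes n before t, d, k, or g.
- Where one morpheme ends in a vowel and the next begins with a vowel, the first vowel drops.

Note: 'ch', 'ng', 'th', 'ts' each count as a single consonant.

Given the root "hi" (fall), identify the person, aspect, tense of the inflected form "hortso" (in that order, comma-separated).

3rd person, imperfective, future

Segment: hi-o-r-tso.
person: -o → 3rd person.
aspect: -r → imperfective.
tense: -che/tso → future.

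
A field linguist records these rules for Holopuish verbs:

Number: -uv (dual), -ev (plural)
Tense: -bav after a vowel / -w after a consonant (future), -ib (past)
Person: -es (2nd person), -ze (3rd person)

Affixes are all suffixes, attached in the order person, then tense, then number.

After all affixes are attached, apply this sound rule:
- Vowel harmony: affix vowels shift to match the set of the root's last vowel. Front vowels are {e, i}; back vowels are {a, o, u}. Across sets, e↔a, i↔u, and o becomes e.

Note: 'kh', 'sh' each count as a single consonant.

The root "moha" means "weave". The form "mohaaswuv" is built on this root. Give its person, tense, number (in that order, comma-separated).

Segment: moha-es-w-uv.
person: -es → 2nd person.
tense: -bav/w → future.
number: -uv → dual.

2nd person, future, dual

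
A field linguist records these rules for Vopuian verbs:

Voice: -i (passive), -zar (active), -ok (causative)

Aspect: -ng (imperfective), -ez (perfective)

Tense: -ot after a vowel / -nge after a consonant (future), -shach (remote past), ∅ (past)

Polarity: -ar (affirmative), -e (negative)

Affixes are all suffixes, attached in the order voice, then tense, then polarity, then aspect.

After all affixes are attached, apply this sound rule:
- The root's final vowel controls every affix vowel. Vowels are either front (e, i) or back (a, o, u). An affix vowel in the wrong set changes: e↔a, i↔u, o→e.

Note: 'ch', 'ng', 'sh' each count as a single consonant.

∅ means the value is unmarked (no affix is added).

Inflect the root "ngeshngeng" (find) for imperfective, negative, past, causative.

Attach voice causative -ok → ngeshngengok.
tense = past: zero marking, form stays ngeshngengok.
Attach polarity negative -e → ngeshngengoke.
Attach aspect imperfective -ng → ngeshngengokeng.
Apply vowel harmony: ngeshngengokeng → ngeshngengekeng.

ngeshngengekeng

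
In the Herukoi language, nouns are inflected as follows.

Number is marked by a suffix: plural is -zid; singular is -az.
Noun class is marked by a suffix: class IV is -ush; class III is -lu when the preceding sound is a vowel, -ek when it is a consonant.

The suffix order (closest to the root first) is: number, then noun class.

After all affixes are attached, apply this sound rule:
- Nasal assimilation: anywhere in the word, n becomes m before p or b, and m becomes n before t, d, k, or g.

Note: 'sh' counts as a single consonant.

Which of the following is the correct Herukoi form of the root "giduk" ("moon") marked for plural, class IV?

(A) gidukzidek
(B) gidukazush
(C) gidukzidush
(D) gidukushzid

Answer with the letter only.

Attach number plural -zid → gidukzid.
Attach noun class class IV -ush → gidukzidush.
Nasal assimilation: no change.
So the correct form is gidukzidush, option (C).
(B) gidukazush is wrong: it uses singular instead of plural for number.
(D) gidukushzid is wrong: it has the affixes in the wrong order.
(A) gidukzidek is wrong: it uses class III instead of class IV for noun class.

C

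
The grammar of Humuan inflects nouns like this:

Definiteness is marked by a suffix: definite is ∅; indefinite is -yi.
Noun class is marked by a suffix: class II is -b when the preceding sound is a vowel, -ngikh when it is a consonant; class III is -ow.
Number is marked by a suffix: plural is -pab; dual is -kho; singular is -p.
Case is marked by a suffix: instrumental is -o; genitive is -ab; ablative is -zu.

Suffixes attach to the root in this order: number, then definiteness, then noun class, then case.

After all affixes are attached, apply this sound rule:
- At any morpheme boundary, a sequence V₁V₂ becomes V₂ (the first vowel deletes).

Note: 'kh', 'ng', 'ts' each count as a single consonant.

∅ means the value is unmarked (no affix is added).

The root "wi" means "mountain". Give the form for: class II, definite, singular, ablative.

Attach number singular -p → wip.
definiteness = definite: zero marking, form stays wip.
Attach noun class class II -ngikh (after consonant 'p') → wipngikh.
Attach case ablative -zu → wipngikhzu.
Vowel deletion: no change.

wipngikhzu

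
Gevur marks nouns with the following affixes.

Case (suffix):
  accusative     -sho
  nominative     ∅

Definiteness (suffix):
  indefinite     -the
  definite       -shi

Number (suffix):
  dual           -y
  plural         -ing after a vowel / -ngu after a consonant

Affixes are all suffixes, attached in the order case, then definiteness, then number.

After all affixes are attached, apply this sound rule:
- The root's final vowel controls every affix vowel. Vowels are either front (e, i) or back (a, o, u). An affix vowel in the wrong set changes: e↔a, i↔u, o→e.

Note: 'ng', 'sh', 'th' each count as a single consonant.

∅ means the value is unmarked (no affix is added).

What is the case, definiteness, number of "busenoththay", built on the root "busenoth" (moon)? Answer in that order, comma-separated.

nominative, indefinite, dual

Segment: busenoth-the-y.
case: ∅ → nominative.
definiteness: -the → indefinite.
number: -y → dual.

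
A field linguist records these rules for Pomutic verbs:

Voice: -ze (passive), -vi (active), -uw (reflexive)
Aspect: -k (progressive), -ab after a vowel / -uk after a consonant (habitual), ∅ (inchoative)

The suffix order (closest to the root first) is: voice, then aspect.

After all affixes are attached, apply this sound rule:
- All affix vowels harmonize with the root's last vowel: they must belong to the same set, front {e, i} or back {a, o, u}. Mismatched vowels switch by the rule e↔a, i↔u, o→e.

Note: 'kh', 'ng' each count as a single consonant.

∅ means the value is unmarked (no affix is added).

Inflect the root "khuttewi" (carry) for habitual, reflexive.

khuttewiiwik

Attach voice reflexive -uw → khuttewiuw.
Attach aspect habitual -uk (after consonant 'w') → khuttewiuwuk.
Apply vowel harmony: khuttewiuwuk → khuttewiiwik.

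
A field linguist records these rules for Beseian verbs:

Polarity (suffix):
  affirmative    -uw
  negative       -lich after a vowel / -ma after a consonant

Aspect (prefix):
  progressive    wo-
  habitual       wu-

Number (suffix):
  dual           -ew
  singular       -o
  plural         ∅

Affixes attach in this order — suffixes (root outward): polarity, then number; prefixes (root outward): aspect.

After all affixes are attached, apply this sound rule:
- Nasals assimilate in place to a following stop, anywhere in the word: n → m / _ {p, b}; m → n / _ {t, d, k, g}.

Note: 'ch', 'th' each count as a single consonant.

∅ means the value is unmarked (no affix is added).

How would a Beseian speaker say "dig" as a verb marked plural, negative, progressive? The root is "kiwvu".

wokiwvulich

Attach aspect progressive wo- → wokiwvu.
Attach polarity negative -lich (after vowel 'u') → wokiwvulich.
number = plural: zero marking, form stays wokiwvulich.
Nasal assimilation: no change.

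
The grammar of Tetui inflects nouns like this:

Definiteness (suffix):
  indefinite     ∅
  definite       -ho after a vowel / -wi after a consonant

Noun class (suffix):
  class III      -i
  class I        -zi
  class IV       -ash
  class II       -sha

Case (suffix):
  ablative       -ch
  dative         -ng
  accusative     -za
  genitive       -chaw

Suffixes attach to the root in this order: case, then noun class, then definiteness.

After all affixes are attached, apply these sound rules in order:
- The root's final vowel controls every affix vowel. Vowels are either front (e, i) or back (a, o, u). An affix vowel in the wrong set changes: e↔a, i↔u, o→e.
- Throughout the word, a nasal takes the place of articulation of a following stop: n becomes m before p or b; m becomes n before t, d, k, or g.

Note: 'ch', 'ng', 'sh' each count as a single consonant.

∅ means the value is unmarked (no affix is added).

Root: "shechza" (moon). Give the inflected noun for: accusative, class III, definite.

shechzazauho

Attach case accusative -za → shechzaza.
Attach noun class class III -i → shechzazai.
Attach definiteness definite -ho (after vowel 'i') → shechzazaiho.
Apply vowel harmony: shechzazaiho → shechzazauho.
Nasal assimilation: no change.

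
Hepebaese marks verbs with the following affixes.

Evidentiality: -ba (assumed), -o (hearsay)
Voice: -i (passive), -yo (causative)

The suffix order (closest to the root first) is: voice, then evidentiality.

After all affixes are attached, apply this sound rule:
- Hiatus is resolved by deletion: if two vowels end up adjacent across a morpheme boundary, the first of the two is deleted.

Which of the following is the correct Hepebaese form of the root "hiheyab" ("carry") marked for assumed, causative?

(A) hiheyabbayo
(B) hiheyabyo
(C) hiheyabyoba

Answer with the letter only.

Attach voice causative -yo → hiheyabyo.
Attach evidentiality assumed -ba → hiheyabyoba.
Vowel deletion: no change.
So the correct form is hiheyabyoba, option (C).
(B) hiheyabyo is wrong: it uses hearsay instead of assumed for evidentiality.
(A) hiheyabbayo is wrong: it has the affixes in the wrong order.

C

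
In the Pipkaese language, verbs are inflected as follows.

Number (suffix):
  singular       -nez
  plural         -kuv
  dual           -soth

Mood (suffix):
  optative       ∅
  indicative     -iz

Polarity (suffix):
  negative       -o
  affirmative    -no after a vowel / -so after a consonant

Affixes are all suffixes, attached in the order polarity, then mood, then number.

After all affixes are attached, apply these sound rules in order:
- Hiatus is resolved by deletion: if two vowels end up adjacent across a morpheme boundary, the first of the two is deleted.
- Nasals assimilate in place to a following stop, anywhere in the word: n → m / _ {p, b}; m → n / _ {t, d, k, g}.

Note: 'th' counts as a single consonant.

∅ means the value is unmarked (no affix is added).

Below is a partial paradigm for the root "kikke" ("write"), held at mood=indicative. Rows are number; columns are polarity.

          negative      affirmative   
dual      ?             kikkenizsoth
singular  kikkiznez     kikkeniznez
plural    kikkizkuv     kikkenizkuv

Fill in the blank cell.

Attach polarity negative -o → kikkeo.
Attach mood indicative -iz → kikkeoiz.
Attach number dual -soth → kikkeoizsoth.
Apply vowel deletion: kikkeoizsoth → kikkizsoth.
Nasal assimilation: no change.

kikkizsoth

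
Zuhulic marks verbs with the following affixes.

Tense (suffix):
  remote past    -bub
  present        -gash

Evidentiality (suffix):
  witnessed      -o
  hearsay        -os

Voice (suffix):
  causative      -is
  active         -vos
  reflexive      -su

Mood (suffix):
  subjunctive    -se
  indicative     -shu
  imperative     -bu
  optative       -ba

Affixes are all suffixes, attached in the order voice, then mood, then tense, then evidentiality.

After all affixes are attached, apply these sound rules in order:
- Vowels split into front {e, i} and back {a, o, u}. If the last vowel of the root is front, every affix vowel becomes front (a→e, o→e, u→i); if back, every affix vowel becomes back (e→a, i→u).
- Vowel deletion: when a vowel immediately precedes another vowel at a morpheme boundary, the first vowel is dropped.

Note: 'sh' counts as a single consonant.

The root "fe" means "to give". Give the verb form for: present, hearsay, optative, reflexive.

fesibegeshes

Attach voice reflexive -su → fesu.
Attach mood optative -ba → fesuba.
Attach tense present -gash → fesubagash.
Attach evidentiality hearsay -os → fesubagashos.
Apply vowel harmony: fesubagashos → fesibegeshes.
Vowel deletion: no change.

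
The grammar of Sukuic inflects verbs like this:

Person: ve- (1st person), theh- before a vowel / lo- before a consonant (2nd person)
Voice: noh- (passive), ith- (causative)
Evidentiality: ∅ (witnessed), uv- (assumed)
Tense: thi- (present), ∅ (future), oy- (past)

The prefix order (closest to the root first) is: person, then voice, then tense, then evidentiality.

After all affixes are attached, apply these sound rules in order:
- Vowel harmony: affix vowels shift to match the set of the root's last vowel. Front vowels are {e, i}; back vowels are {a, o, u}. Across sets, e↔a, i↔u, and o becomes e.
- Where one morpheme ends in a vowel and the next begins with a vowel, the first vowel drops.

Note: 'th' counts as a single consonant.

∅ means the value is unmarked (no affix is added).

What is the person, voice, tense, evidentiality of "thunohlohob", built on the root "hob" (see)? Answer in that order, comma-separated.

2nd person, passive, present, witnessed

Segment: thi-noh-lo-hob.
person: theh/lo- → 2nd person.
voice: noh- → passive.
tense: thi- → present.
evidentiality: ∅ → witnessed.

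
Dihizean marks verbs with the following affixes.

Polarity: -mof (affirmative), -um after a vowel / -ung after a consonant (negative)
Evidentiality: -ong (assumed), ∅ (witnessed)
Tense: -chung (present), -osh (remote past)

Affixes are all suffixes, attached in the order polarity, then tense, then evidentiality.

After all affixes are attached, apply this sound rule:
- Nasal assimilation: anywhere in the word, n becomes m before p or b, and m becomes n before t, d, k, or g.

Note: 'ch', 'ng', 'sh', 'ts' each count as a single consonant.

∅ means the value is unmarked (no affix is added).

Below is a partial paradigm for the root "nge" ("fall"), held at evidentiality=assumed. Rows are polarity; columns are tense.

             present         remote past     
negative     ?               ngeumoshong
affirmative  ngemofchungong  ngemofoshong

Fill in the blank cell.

ngeumchungong

Attach polarity negative -um (after vowel 'e') → ngeum.
Attach tense present -chung → ngeumchung.
Attach evidentiality assumed -ong → ngeumchungong.
Nasal assimilation: no change.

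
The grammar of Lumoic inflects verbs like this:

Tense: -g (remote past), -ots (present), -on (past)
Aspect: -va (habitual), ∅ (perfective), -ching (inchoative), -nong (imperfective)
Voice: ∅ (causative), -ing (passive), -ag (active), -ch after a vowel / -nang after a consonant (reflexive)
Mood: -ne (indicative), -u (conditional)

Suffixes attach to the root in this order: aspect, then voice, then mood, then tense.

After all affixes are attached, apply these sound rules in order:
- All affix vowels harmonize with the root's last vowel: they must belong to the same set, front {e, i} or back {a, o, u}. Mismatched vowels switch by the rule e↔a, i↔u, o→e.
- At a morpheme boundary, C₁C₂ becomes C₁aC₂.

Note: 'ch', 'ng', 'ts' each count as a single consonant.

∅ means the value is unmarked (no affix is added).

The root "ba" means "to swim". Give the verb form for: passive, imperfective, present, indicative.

Attach aspect imperfective -nong → banong.
Attach voice passive -ing → banonging.
Attach mood indicative -ne → banongingne.
Attach tense present -ots → banongingneots.
Apply vowel harmony: banongingneots → banongungnaots.
Apply epenthesis: banongungnaots → banongunganaots.

banongunganaots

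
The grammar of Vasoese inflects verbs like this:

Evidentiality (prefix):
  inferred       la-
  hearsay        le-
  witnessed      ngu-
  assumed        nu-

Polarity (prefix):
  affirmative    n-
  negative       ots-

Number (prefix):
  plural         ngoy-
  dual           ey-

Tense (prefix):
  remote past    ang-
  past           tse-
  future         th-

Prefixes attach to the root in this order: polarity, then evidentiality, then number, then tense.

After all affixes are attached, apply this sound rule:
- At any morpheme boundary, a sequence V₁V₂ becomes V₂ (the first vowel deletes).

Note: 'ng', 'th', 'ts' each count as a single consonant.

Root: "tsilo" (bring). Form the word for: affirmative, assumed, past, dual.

Attach polarity affirmative n- → ntsilo.
Attach evidentiality assumed nu- → nuntsilo.
Attach number dual ey- → eynuntsilo.
Attach tense past tse- → tseeynuntsilo.
Apply vowel deletion: tseeynuntsilo → tseynuntsilo.

tseynuntsilo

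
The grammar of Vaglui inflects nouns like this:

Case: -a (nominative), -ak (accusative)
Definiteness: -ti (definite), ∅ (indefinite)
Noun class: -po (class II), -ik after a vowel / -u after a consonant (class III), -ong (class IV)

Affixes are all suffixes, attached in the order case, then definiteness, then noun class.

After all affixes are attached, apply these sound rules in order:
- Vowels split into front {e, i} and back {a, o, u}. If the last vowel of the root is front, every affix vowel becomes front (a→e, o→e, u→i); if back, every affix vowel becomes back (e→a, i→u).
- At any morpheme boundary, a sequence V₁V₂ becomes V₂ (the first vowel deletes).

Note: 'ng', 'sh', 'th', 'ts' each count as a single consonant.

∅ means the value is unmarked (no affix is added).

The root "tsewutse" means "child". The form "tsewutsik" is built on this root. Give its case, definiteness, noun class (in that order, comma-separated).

nominative, indefinite, class III

Segment: tsewutse-a-ik.
case: -a → nominative.
definiteness: ∅ → indefinite.
noun class: -ik/u → class III.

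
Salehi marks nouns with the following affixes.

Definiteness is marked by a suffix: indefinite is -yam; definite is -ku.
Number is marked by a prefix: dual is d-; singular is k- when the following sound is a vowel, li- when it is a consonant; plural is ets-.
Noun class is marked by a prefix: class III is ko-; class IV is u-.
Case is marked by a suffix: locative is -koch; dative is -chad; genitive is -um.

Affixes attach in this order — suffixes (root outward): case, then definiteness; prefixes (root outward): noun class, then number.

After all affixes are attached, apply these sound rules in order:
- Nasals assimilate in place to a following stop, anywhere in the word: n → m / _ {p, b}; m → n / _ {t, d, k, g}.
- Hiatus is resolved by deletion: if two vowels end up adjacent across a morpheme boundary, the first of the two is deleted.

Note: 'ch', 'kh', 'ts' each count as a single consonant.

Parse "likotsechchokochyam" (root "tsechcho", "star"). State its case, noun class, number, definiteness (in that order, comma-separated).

locative, class III, singular, indefinite

Segment: li-ko-tsechcho-koch-yam.
case: -koch → locative.
noun class: ko- → class III.
number: k/li- → singular.
definiteness: -yam → indefinite.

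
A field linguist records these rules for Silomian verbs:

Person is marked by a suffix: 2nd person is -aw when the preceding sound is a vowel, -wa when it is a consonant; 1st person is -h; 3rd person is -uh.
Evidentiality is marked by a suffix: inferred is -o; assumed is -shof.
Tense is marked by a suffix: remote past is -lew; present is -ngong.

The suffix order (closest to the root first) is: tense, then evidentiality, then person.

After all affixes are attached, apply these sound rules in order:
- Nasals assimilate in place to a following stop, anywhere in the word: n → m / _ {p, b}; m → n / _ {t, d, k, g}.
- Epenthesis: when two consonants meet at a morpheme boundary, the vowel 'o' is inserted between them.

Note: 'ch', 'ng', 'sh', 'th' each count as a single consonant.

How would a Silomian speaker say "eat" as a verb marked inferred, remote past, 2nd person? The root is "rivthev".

rivthevolewoaw

Attach tense remote past -lew → rivthevlew.
Attach evidentiality inferred -o → rivthevlewo.
Attach person 2nd person -aw (after vowel 'o') → rivthevlewoaw.
Nasal assimilation: no change.
Apply epenthesis: rivthevlewoaw → rivthevolewoaw.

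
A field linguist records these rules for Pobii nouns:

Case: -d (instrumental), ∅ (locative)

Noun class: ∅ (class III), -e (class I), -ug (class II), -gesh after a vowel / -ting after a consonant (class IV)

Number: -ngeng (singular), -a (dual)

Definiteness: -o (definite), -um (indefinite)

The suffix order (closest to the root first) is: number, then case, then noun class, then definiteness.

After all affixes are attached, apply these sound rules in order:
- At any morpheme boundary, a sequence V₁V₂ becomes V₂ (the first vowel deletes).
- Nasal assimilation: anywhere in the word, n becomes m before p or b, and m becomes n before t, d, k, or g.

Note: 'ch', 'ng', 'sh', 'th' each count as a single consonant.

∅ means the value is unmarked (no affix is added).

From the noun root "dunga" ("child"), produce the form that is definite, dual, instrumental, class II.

Attach number dual -a → dungaa.
Attach case instrumental -d → dungaad.
Attach noun class class II -ug → dungaadug.
Attach definiteness definite -o → dungaadugo.
Apply vowel deletion: dungaadugo → dungadugo.
Nasal assimilation: no change.

dungadugo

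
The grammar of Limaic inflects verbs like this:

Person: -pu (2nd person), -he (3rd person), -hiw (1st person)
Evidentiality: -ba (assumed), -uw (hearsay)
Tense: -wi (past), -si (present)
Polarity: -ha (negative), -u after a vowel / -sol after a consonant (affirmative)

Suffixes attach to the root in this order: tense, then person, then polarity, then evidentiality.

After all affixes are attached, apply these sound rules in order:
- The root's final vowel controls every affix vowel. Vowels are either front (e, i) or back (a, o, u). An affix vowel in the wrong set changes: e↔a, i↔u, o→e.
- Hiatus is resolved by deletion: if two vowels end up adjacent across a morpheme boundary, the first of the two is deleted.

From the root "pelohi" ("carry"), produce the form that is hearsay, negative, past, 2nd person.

Attach tense past -wi → pelohiwi.
Attach person 2nd person -pu → pelohiwipu.
Attach polarity negative -ha → pelohiwipuha.
Attach evidentiality hearsay -uw → pelohiwipuhauw.
Apply vowel harmony: pelohiwipuhauw → pelohiwipiheiw.
Apply vowel deletion: pelohiwipiheiw → pelohiwipihiw.

pelohiwipihiw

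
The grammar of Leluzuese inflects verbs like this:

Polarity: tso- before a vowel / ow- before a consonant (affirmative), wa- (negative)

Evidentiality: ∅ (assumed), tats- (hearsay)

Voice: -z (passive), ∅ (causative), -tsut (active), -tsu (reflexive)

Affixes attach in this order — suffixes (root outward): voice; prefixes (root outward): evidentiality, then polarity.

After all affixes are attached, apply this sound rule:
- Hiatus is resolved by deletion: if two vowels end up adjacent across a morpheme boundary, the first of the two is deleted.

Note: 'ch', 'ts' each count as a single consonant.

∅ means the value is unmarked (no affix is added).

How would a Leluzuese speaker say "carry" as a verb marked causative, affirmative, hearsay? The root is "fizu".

owtatsfizu

voice = causative: zero marking, form stays fizu.
Attach evidentiality hearsay tats- → tatsfizu.
Attach polarity affirmative ow- (before consonant 't') → owtatsfizu.
Vowel deletion: no change.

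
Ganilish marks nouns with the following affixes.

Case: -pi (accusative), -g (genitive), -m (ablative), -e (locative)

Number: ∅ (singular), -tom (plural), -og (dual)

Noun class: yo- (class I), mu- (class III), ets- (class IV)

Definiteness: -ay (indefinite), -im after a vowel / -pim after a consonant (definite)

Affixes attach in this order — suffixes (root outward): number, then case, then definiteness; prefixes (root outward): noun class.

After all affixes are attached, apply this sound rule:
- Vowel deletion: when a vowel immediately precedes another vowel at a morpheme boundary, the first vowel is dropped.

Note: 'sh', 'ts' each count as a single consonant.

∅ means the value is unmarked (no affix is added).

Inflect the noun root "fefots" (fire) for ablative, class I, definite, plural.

Attach number plural -tom → fefotstom.
Attach case ablative -m → fefotstomm.
Attach noun class class I yo- → yofefotstomm.
Attach definiteness definite -pim (after consonant 'm') → yofefotstommpim.
Vowel deletion: no change.

yofefotstommpim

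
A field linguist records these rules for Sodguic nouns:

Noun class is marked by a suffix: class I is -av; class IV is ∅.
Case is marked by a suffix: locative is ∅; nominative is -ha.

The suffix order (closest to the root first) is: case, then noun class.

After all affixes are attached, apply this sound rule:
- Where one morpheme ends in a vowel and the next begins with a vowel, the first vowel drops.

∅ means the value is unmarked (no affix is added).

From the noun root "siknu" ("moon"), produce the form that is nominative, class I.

Attach case nominative -ha → siknuha.
Attach noun class class I -av → siknuhaav.
Apply vowel deletion: siknuhaav → siknuhav.

siknuhav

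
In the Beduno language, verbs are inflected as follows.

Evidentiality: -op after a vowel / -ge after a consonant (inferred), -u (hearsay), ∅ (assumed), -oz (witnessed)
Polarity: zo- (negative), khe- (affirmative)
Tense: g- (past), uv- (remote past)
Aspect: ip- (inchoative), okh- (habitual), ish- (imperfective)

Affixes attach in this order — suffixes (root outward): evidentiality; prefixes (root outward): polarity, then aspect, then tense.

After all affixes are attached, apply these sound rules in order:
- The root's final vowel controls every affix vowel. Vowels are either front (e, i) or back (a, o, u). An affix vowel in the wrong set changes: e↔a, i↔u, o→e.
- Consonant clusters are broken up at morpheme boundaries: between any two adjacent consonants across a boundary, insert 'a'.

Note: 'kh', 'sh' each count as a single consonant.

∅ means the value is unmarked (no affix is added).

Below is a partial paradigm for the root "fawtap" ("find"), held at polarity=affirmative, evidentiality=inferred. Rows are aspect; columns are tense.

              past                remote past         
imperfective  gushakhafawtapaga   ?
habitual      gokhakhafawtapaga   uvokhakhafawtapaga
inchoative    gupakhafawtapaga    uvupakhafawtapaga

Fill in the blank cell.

uvushakhafawtapaga

Attach polarity affirmative khe- → khefawtap.
Attach evidentiality inferred -ge (after consonant 'p') → khefawtapge.
Attach aspect imperfective ish- → ishkhefawtapge.
Attach tense remote past uv- → uvishkhefawtapge.
Apply vowel harmony: uvishkhefawtapge → uvushkhafawtapga.
Apply epenthesis: uvushkhafawtapga → uvushakhafawtapaga.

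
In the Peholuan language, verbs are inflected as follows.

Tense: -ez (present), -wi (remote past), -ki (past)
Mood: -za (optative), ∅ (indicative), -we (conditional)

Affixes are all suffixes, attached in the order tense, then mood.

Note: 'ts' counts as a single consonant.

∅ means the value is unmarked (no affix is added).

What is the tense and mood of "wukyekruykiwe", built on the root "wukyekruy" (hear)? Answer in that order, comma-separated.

past, conditional

Segment: wukyekruy-ki-we.
tense: -ki → past.
mood: -we → conditional.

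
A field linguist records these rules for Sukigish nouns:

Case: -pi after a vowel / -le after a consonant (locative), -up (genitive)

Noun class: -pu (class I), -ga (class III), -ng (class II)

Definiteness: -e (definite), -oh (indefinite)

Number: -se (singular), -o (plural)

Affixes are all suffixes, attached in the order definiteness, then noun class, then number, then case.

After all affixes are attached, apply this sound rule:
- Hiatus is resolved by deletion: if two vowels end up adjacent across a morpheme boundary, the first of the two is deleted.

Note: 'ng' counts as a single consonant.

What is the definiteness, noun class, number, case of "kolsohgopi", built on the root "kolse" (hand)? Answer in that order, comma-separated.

indefinite, class III, plural, locative

Segment: kolse-oh-ga-o-pi.
definiteness: -oh → indefinite.
noun class: -ga → class III.
number: -o → plural.
case: -pi/le → locative.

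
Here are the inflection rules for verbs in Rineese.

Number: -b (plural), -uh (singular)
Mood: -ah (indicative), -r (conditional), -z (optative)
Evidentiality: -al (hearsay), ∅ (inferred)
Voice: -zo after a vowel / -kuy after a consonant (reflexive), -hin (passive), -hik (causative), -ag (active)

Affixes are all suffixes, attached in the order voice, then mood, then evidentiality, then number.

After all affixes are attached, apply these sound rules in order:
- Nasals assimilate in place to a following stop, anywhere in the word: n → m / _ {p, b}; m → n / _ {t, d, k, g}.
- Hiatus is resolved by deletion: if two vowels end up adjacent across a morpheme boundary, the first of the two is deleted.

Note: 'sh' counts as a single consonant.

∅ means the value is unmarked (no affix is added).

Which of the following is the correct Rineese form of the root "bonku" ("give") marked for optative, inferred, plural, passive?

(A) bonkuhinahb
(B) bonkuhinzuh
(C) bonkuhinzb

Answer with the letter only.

Attach voice passive -hin → bonkuhin.
Attach mood optative -z → bonkuhinz.
evidentiality = inferred: zero marking, form stays bonkuhinz.
Attach number plural -b → bonkuhinzb.
Nasal assimilation: no change.
Vowel deletion: no change.
So the correct form is bonkuhinzb, option (C).
(A) bonkuhinahb is wrong: it uses indicative instead of optative for mood.
(B) bonkuhinzuh is wrong: it uses singular instead of plural for number.

C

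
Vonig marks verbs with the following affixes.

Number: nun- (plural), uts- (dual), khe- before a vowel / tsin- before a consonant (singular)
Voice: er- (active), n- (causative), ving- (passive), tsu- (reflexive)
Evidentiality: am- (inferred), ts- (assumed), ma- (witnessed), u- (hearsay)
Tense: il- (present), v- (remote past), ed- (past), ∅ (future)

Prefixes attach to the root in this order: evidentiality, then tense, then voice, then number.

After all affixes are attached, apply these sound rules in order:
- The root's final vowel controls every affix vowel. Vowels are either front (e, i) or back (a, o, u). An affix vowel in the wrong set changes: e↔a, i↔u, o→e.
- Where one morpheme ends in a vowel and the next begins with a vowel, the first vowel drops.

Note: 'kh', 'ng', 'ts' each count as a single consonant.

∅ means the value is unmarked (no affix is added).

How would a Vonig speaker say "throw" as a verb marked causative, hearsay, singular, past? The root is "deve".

tsinnedideve

Attach evidentiality hearsay u- → udeve.
Attach tense past ed- → edudeve.
Attach voice causative n- → nedudeve.
Attach number singular tsin- (before consonant 'n') → tsinnedudeve.
Apply vowel harmony: tsinnedudeve → tsinnedideve.
Vowel deletion: no change.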